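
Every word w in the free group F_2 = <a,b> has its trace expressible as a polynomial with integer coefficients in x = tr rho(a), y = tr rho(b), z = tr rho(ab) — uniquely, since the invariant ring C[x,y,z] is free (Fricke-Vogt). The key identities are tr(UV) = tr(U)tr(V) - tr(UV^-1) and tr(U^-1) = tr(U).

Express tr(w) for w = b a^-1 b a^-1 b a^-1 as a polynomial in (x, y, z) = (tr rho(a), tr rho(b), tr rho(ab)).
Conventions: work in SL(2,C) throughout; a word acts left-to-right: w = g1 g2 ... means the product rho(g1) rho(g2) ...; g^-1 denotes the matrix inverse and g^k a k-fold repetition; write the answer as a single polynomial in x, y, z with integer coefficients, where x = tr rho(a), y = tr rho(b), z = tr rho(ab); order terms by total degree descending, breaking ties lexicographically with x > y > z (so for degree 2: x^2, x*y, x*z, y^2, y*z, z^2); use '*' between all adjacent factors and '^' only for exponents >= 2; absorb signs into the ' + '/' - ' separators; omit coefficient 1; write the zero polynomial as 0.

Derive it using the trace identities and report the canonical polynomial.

x^3*y^3 - 3*x^2*y^2*z + 3*x*y*z^2 - z^3 - 3*x*y + 3*z

and tr(b^2) = tr(b)*tr(b) - tr(1) = y^2 - 2
next, tr(b^3) = tr(b)*tr(b^2) - tr(b) = y^3 - 3*y
tr(b a b) = tr(b)*tr(a b) - tr(a) = y*z - x
tr(b^3 a) = tr(b)*tr(b a b) - tr(b a) = y^2*z - x*y - z
next, tr(b a^-1 b^2) = tr(b^3)*tr(a) - tr(b^3 a) = x*y^3 - y^2*z - 2*x*y + z
and tr(a b a b) = tr(a b)*tr(a b) - tr(1) = z^2 - 2
and tr(a b a) = tr(a)*tr(b a) - tr(b) = x*z - y
and tr(b^2 a b a) = tr(b)*tr(a b a b) - tr(a b a) = y*z^2 - x*z - y
next, tr(b a^-1 b^2 a) = tr(b^2 a b)*tr(a) - tr(b^2 a b a) = x*y^2*z - x^2*y - y*z^2 + y
tr(b a^-1 b a^-1 b) = tr(b a^-1 b^2)*tr(a) - tr(b a^-1 b^2 a) = x^2*y^3 - 2*x*y^2*z - x^2*y + y*z^2 + x*z - y
and tr(b a^-1 b a b) = tr(b a b^2)*tr(a) - tr(b a b^2 a) = x*y^2*z - x^2*y - y*z^2 + y
and tr(b a b a b a) = tr(b a)*tr(b a b a) - tr(b^-1 a^-1) = z^3 - 3*z
tr(b a^-1 b a b a) = tr(b a b a b)*tr(a) - tr(b a b a b a) = x*y*z^2 - x^2*z - z^3 - x*y + 3*z
tr(b a^-1 b a^-1 b a) = tr(b a^-1 b a b)*tr(a) - tr(b a^-1 b a b a) = x^2*y^2*z - x^3*y - 2*x*y*z^2 + x^2*z + z^3 + 2*x*y - 3*z
next, tr(b a^-1 b a^-1 b a^-1) = tr(b a^-1 b a^-1 b)*tr(a) - tr(b a^-1 b a^-1 b a) = x^3*y^3 - 3*x^2*y^2*z + 3*x*y*z^2 - z^3 - 3*x*y + 3*z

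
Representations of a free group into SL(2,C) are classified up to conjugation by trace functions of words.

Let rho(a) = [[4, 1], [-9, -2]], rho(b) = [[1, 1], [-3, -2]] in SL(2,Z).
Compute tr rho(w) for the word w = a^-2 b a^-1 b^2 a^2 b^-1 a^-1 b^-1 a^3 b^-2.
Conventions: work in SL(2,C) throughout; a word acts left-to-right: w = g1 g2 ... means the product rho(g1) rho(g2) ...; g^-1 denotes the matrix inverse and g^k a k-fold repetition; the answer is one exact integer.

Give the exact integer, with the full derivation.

rho(a^-1) = [[-2, -1], [9, 4]]
... * rho(a^-1) = [[-2, -1], [9, 4]]  ->  [[-5, -2], [18, 7]]
... * rho(b) = [[1, 1], [-3, -2]]  ->  [[1, -1], [-3, 4]]
... * rho(a^-1) = [[-2, -1], [9, 4]]  ->  [[-11, -5], [42, 19]]
... * rho(b) = [[1, 1], [-3, -2]]  ->  [[4, -1], [-15, 4]]
... * rho(b) = [[1, 1], [-3, -2]]  ->  [[7, 6], [-27, -23]]
... * rho(a) = [[4, 1], [-9, -2]]  ->  [[-26, -5], [99, 19]]
... * rho(a) = [[4, 1], [-9, -2]]  ->  [[-59, -16], [225, 61]]
... * rho(b^-1) = [[-2, -1], [3, 1]]  ->  [[70, 43], [-267, -164]]
... * rho(a^-1) = [[-2, -1], [9, 4]]  ->  [[247, 102], [-942, -389]]
... * rho(b^-1) = [[-2, -1], [3, 1]]  ->  [[-188, -145], [717, 553]]
... * rho(a) = [[4, 1], [-9, -2]]  ->  [[553, 102], [-2109, -389]]
... * rho(a) = [[4, 1], [-9, -2]]  ->  [[1294, 349], [-4935, -1331]]
... * rho(a) = [[4, 1], [-9, -2]]  ->  [[2035, 596], [-7761, -2273]]
... * rho(b^-1) = [[-2, -1], [3, 1]]  ->  [[-2282, -1439], [8703, 5488]]
... * rho(b^-1) = [[-2, -1], [3, 1]]  ->  [[247, 843], [-942, -3215]]
tr = 247 + -3215 = -2968

-2968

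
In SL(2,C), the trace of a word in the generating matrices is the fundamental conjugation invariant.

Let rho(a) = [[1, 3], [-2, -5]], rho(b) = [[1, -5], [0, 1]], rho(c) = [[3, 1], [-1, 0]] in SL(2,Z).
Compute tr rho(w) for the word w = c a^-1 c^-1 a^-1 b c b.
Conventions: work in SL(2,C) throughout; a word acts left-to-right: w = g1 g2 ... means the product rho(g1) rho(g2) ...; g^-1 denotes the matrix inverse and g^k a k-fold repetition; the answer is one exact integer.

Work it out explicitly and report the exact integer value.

379

rho(c) = [[3, 1], [-1, 0]]
... * rho(a^-1) = [[-5, -3], [2, 1]]  ->  [[-13, -8], [5, 3]]
... * rho(c^-1) = [[0, -1], [1, 3]]  ->  [[-8, -11], [3, 4]]
... * rho(a^-1) = [[-5, -3], [2, 1]]  ->  [[18, 13], [-7, -5]]
... * rho(b) = [[1, -5], [0, 1]]  ->  [[18, -77], [-7, 30]]
... * rho(c) = [[3, 1], [-1, 0]]  ->  [[131, 18], [-51, -7]]
... * rho(b) = [[1, -5], [0, 1]]  ->  [[131, -637], [-51, 248]]
tr = 131 + 248 = 379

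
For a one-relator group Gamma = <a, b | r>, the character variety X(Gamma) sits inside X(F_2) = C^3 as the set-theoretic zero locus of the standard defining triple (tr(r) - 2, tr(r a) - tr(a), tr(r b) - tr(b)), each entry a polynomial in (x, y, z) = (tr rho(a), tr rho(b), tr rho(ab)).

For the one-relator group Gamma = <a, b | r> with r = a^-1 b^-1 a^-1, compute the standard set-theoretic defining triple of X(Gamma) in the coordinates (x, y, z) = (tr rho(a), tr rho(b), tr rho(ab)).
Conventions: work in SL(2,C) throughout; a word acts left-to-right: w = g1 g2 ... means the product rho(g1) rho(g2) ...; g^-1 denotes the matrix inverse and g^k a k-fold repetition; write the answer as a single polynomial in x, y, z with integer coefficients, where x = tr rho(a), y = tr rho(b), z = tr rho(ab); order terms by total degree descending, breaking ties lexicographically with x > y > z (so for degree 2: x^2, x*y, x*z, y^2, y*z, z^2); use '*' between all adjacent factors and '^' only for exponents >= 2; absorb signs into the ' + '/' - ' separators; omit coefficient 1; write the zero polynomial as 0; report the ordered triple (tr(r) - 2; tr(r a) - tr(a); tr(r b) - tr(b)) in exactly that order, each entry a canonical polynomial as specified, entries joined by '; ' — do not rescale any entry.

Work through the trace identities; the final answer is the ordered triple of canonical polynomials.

tr(b^-1) = tr(b) = y
tr(b^-1 a) = tr(a)*tr(b) - tr(a b) = x*y - z
tr(b^-1 a^-1) = tr(b^-1)*tr(a) - tr(b^-1 a) = z
tr(a^-1 b^-1 a^-1) = tr(b^-1 a^-1)*tr(a) - tr(b^-1) = x*z - y
tr(a^-1 b a^-1) = tr(a^-1 b)*tr(a) - tr(a^-1 b a) = x^2*y - x*z - y
tr(b^2) = tr(b)*tr(b) - tr(1) = y^2 - 2
tr(b^2 a) = tr(b)*tr(a b) - tr(a) = y*z - x
tr(b a^-1 b) = tr(b^2)*tr(a) - tr(b^2 a) = x*y^2 - y*z - x
tr(b a b a) = tr(a b)*tr(a b) - tr(1) = z^2 - 2
tr(b a^-1 b a) = tr(b a b)*tr(a) - tr(b a b a) = x*y*z - x^2 - z^2 + 2
tr(a^-1 b a^-1 b) = tr(b a^-1 b)*tr(a) - tr(b a^-1 b a) = x^2*y^2 - 2*x*y*z + z^2 - 2
tr(a^-1 b^-1 a^-1 b) = tr(a^-1 b a^-1)*tr(b) - tr(a^-1 b a^-1 b) = x*y*z - y^2 - z^2 + 2
assemble the triple (tr(r) - 2; tr(r a) - x; tr(r b) - y)

x*z - y - 2; -x + z; x*y*z - y^2 - z^2 - y + 2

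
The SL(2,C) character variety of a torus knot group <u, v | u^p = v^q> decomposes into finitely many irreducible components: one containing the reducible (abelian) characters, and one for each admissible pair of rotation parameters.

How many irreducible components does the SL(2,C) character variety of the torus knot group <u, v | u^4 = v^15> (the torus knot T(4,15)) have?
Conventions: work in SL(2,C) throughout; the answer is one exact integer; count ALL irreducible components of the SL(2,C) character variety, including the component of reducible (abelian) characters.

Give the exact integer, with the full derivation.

Gamma = < u, v | u^4 = v^15 > (torus knot T(4,15)); the central element u^4 = v^15 acts as +I or -I in any irreducible SL(2,C) representation.
So on each irreducible component the traces are pinned: tr(u) = 2*cos(pi*alpha/4) with 1 <= alpha <= 3, tr(v) = 2*cos(pi*beta/15) with 1 <= beta <= 14.
Consistency of u^4 = (-1)^alpha I with v^15 = (-1)^beta I forces alpha = beta (mod 2).
count pairs: odd alpha (2 choices) x odd beta (7), plus even alpha (1) x even beta (7): 2*7 + 1*7 = 21.
That is 21 components of irreducible characters, and with the reducible (abelian) component the total is 22.

22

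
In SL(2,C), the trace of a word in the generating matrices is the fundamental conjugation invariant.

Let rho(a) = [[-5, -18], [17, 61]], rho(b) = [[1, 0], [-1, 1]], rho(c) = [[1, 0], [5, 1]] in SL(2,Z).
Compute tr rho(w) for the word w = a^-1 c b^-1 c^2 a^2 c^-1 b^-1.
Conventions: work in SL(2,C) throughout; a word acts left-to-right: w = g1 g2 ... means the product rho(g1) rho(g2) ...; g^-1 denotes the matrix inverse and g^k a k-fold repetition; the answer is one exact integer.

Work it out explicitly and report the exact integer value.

1161056

rho(a^-1) = [[61, 18], [-17, -5]]
... * rho(c) = [[1, 0], [5, 1]]  ->  [[151, 18], [-42, -5]]
... * rho(b^-1) = [[1, 0], [1, 1]]  ->  [[169, 18], [-47, -5]]
... * rho(c) = [[1, 0], [5, 1]]  ->  [[259, 18], [-72, -5]]
... * rho(c) = [[1, 0], [5, 1]]  ->  [[349, 18], [-97, -5]]
... * rho(a) = [[-5, -18], [17, 61]]  ->  [[-1439, -5184], [400, 1441]]
... * rho(a) = [[-5, -18], [17, 61]]  ->  [[-80933, -290322], [22497, 80701]]
... * rho(c^-1) = [[1, 0], [-5, 1]]  ->  [[1370677, -290322], [-381008, 80701]]
... * rho(b^-1) = [[1, 0], [1, 1]]  ->  [[1080355, -290322], [-300307, 80701]]
tr = 1080355 + 80701 = 1161056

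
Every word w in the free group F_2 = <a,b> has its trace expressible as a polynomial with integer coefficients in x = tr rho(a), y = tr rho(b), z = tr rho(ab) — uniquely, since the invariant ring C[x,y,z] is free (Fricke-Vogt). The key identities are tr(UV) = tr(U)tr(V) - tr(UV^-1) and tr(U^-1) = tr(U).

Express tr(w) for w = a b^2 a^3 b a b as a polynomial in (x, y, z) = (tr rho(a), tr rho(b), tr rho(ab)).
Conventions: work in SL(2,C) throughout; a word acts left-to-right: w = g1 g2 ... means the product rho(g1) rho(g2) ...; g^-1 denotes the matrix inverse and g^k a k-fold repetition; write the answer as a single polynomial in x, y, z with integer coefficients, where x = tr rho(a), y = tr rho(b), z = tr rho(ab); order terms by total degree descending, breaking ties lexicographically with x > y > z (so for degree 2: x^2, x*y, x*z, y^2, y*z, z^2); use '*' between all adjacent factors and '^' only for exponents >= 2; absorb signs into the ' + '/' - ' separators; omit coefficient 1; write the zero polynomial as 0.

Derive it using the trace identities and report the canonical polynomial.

and trace(b a b a) = trace(b a) * trace(b a) - trace(1) = z^2 - 2
trace(b a b a b a) = trace(b a b a) * trace(b a) - trace(a b) = z^3 - 3*z
next, trace(a b a) = trace(a) * trace(b a) - trace(b) = x*z - y
and trace(b a b a b) = trace(b) * trace(a b a b) - trace(a b a) = y*z^2 - x*z - y
trace(a b a b a b a) = trace(a) * trace(b a b a b a) - trace(b a b a b) = x*z^3 - y*z^2 - 2*x*z + y
and trace(a^3 b a b a b) = trace(a) * trace(a b a b a b a) - trace(a b a b a b) = x^2*z^3 - x*y*z^2 - 2*x^2*z - z^3 + x*y + 3*z
next, trace(b a b) = trace(b) * trace(a b) - trace(a) = y*z - x
next, trace(a b a b a) = trace(a) * trace(b a b a) - trace(b a b) = x*z^2 - y*z - x
next, trace(a b a b a^2) = trace(a) * trace(a b a b a) - trace(a b a b) = x^2*z^2 - x*y*z - x^2 - z^2 + 2
trace(a^3 b a b a) = trace(a) * trace(a b a b a^2) - trace(a b a b a) = x^3*z^2 - x^2*y*z - x^3 - 2*x*z^2 + y*z + 3*x
trace(a b^2 a^3 b a b) = trace(b) * trace(a^3 b a b a b) - trace(a^3 b a b a) = x^2*y*z^3 - x^3*z^2 - x*y^2*z^2 - x^2*y*z - y*z^3 + x^3 + x*y^2 + 2*x*z^2 + 2*y*z - 3*x

x^2*y*z^3 - x^3*z^2 - x*y^2*z^2 - x^2*y*z - y*z^3 + x^3 + x*y^2 + 2*x*z^2 + 2*y*z - 3*x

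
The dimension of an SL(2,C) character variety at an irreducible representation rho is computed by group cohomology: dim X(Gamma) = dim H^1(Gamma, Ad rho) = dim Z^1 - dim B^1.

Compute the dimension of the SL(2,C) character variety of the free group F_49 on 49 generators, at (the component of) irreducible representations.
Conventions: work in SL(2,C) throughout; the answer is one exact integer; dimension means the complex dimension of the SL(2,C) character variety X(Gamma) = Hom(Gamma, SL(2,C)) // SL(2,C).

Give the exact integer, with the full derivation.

144

Gamma = F_49 has 49 generators and no relators.
So Z^1 = (sl_2)^49 in full: dim Z^1 = 147.
Irreducibility makes the coboundary map sl_2 -> Z^1 injective (trivial centralizer), so dim B^1 = 3.
dim H^1 = 147 - 3 = 144, which is dim X.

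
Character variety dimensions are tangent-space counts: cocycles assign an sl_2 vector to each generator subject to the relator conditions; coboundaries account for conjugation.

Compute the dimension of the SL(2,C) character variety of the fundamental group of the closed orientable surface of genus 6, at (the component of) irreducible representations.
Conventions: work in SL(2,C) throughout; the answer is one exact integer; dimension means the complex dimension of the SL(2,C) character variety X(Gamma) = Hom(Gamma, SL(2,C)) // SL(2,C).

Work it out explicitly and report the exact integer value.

pi_1 of the closed genus-6 surface has 12 generators bound by the single product-of-commutators relator.
A cocycle assigns one sl_2 vector per generator subject to the relator condition d_2(z) = 0: dim of the unconstrained space is 3*2g = 36.
H^2 = coker(d_2) is dual to H^0 = 0 at irreducible rho (Poincare duality), so d_2 is onto: dim Z^1 = 33.
As always at irreducible rho, dim B^1 = 3.
dim X = dim H^1 = 33 - 3 = 30.

30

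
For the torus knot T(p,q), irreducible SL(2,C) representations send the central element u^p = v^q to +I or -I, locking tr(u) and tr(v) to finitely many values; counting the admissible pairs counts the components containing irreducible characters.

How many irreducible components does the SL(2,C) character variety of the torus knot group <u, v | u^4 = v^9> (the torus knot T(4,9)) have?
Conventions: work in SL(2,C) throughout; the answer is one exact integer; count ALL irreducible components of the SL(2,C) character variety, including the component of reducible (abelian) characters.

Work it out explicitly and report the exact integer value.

13

For T(4,9): irreducibility forces the central element u^4 = v^9 to one of +I, -I.
This locks tr(u) to 2*cos(pi*alpha/4), alpha in 1..3, and tr(v) to 2*cos(pi*beta/9), beta in 1..8, on each component of irreducible characters.
Consistency of u^4 = (-1)^alpha I with v^9 = (-1)^beta I forces alpha = beta (mod 2).
count pairs: odd alpha (2 choices) x odd beta (4), plus even alpha (1) x even beta (4): 2*4 + 1*4 = 12.
components with irreducible characters: 12; plus the single component of reducible (abelian) characters: total 13.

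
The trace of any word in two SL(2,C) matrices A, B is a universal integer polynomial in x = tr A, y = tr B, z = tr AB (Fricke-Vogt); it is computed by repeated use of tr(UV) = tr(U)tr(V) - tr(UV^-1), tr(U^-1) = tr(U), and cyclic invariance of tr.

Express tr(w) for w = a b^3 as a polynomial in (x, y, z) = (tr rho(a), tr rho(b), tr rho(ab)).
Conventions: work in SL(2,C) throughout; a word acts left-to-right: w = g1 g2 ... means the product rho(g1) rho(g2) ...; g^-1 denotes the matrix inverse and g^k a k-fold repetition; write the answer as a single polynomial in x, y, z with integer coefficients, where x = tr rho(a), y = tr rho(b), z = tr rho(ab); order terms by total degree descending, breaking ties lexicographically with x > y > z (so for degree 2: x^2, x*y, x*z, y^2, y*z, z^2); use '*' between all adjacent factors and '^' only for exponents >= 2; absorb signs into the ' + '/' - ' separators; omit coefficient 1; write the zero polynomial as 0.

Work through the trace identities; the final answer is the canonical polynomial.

y^2*z - x*y - z

apply: trace(a b^2) = trace(b)*trace(a b) - trace(a)  (reduce the b square) = y*z - x
trace(a b^3) = trace(b)*trace(a b^2) - trace(a b)  (reduce the b square) = y^2*z - x*y - z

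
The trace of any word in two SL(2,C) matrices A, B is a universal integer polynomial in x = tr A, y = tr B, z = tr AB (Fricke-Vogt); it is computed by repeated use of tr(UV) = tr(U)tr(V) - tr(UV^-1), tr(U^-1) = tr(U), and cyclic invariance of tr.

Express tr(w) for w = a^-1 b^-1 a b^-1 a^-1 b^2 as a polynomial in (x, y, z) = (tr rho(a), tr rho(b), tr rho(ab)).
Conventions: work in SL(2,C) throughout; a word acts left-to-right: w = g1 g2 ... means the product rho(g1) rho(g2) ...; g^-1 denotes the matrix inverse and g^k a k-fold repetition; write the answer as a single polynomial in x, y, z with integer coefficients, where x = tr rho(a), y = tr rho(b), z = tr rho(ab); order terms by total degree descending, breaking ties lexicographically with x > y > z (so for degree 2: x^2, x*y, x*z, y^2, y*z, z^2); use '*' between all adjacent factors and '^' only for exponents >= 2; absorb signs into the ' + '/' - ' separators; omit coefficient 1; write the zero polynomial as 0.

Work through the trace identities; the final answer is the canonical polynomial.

tr(b a^-1) = tr(b) tr(a) - tr(b a) = x*y - z
tr(b^2) = tr(b) tr(b) - tr(1) = y^2 - 2
tr(b^3) = tr(b) tr(b^2) - tr(b) = y^3 - 3*y
tr(b a b) = tr(b) tr(a b) - tr(a) = y*z - x
tr(b^3 a) = tr(b) tr(b a b) - tr(b a) = y^2*z - x*y - z
tr(b a^-1 b^2) = tr(b^3) tr(a) - tr(b^3 a) = x*y^3 - y^2*z - 2*x*y + z
tr(b a b^3) = tr(b) tr(b a b^2) - tr(b a b) = y^3*z - x*y^2 - 2*y*z + x
tr(a b a b) = tr(a b) tr(a b) - tr(1) = z^2 - 2
tr(a b a) = tr(a) tr(b a) - tr(b) = x*z - y
tr(b a b a b) = tr(b) tr(a b a b) - tr(a b a) = y*z^2 - x*z - y
tr(b a b^3 a) = tr(b) tr(b a b a b) - tr(b a b a) = y^2*z^2 - x*y*z - y^2 - z^2 + 2
tr(b^2 a^-1 b a b) = tr(b a b^3) tr(a) - tr(b a b^3 a) = x*y^3*z - x^2*y^2 - y^2*z^2 - x*y*z + x^2 + y^2 + z^2 - 2
tr(a b a b a b) = tr(b a b a) tr(b a) - tr(a b) = z^3 - 3*z
tr(a b a b a) = tr(a) tr(b a b a) - tr(b a b) = x*z^2 - y*z - x
tr(b a b a b^2 a) = tr(b) tr(a b a b a b) - tr(a b a b a) = y*z^3 - x*z^2 - 2*y*z + x
tr(b^2 a^-1 b a b a) = tr(b a b a b^2) tr(a) - tr(b a b a b^2 a) = x*y^2*z^2 - x^2*y*z - y*z^3 - x*y^2 + 2*y*z + x
tr(a b a^-1 b^2 a^-1 b) = tr(b^2 a^-1 b a b) tr(a) - tr(b^2 a^-1 b a b a) = x^2*y^3*z - x^3*y^2 - 2*x*y^2*z^2 + y*z^3 + x^3 + 2*x*y^2 + x*z^2 - 2*y*z - 3*x
tr(a^-1 b^2 a^-1 b^-1 a b) = tr(a b a^-1 b^2 a^-1) tr(b) - tr(a b a^-1 b^2 a^-1 b) = -x^2*y^3*z + x^3*y^2 + x*y^4 + 2*x*y^2*z^2 - y^3*z - y*z^3 - x^3 - 4*x*y^2 - x*z^2 + 3*y*z + 3*x
tr(a^-1 b^-1 a b^-1 a^-1 b^2) = tr(a^-1 b^2 a^-1 b^-1 a) tr(b) - tr(a^-1 b^2 a^-1 b^-1 a b) = x^2*y^3*z - x^3*y^2 - x*y^4 - 2*x*y^2*z^2 + y^3*z + y*z^3 + x^3 + 5*x*y^2 + x*z^2 - 4*y*z - 3*x

x^2*y^3*z - x^3*y^2 - x*y^4 - 2*x*y^2*z^2 + y^3*z + y*z^3 + x^3 + 5*x*y^2 + x*z^2 - 4*y*z - 3*x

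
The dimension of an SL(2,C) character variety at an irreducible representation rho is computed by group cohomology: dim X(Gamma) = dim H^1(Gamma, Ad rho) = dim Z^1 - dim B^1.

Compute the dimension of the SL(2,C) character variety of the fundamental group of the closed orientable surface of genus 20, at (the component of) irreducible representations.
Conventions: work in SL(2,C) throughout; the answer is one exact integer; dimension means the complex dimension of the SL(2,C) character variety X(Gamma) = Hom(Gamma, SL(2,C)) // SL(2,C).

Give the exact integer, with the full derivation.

114

pi_1 of the closed genus-20 surface has 40 generators bound by the single product-of-commutators relator.
A cocycle assigns one sl_2 vector per generator subject to the relator condition d_2(z) = 0: dim of the unconstrained space is 3*2g = 120.
At an irreducible rho, H^2 = coker(d_2) vanishes (Poincare duality: H^2 is dual to H^0 = invariants = 0), so d_2 is surjective onto sl_2 and dim Z^1 = 120 - 3 = 117.
dim B^1 = 3 (coboundaries, injective at irreducible rho).
dim H^1 = 117 - 3 = 114 = dim X.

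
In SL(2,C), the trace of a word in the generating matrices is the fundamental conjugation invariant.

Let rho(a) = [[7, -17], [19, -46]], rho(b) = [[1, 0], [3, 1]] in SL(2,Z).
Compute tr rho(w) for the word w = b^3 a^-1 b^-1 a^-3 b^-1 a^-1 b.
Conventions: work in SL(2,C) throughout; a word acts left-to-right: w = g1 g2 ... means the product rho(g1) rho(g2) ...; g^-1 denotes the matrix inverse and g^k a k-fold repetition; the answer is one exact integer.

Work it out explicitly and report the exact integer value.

2030595387

rho(b) = [[1, 0], [3, 1]]
... * rho(b) = [[1, 0], [3, 1]]  ->  [[1, 0], [6, 1]]
... * rho(b) = [[1, 0], [3, 1]]  ->  [[1, 0], [9, 1]]
... * rho(a^-1) = [[-46, 17], [-19, 7]]  ->  [[-46, 17], [-433, 160]]
... * rho(b^-1) = [[1, 0], [-3, 1]]  ->  [[-97, 17], [-913, 160]]
... * rho(a^-1) = [[-46, 17], [-19, 7]]  ->  [[4139, -1530], [38958, -14401]]
... * rho(a^-1) = [[-46, 17], [-19, 7]]  ->  [[-161324, 59653], [-1518449, 561479]]
... * rho(a^-1) = [[-46, 17], [-19, 7]]  ->  [[6287497, -2324937], [59180553, -21883280]]
... * rho(b^-1) = [[1, 0], [-3, 1]]  ->  [[13262308, -2324937], [124830393, -21883280]]
... * rho(a^-1) = [[-46, 17], [-19, 7]]  ->  [[-565892365, 209184677], [-5326415758, 1968933721]]
... * rho(b) = [[1, 0], [3, 1]]  ->  [[61661666, 209184677], [580385405, 1968933721]]
tr = 61661666 + 1968933721 = 2030595387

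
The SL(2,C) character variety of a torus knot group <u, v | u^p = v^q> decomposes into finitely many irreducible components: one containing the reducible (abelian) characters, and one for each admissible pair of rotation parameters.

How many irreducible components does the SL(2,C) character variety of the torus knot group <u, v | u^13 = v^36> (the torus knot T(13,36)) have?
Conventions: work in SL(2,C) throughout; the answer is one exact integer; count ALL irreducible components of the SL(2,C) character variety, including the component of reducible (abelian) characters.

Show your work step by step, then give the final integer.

Gamma = < u, v | u^13 = v^36 > (torus knot T(13,36)); the central element u^13 = v^36 acts as +I or -I in any irreducible SL(2,C) representation.
On an irreducible component, tr(u) is locked at 2*cos(pi*alpha/13) for some alpha in 1..12, and tr(v) at 2*cos(pi*beta/36) for some beta in 1..35.
Consistency of u^13 = (-1)^alpha I with v^36 = (-1)^beta I forces alpha = beta (mod 2).
Counting: 6 odd alphas x 18 odd betas + 6 even alphas x 17 even betas = 108 + 102 = 210.
That is 210 components of irreducible characters, and with the reducible (abelian) component the total is 211.

211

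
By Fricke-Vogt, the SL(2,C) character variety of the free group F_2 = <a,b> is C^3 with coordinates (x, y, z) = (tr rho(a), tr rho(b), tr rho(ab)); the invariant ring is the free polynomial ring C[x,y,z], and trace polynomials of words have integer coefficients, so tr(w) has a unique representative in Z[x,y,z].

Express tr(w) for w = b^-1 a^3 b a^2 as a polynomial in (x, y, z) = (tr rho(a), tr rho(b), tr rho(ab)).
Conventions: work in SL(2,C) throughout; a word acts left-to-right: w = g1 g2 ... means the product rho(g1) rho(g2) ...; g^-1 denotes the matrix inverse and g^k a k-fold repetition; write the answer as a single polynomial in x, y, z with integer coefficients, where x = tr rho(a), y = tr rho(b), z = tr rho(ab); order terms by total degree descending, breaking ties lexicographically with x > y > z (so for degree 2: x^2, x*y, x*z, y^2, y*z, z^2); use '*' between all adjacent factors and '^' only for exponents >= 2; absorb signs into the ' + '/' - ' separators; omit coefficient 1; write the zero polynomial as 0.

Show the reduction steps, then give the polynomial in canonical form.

tr(b a^2) = tr(a) * tr(b a) - tr(b) = x*z - y
tr(a b a^2) = tr(a) * tr(b a^2) - tr(b a) = x^2*z - x*y - z
tr(a^2 b a^2) = tr(a) * tr(a b a^2) - tr(a b a) = x^3*z - x^2*y - 2*x*z + y
tr(a^3 b a^2) = tr(a) * tr(a^2 b a^2) - tr(a^2 b a) = x^4*z - x^3*y - 3*x^2*z + 2*x*y + z
tr(b a b a) = tr(a b) * tr(a b) - tr(1) = z^2 - 2
tr(b a b) = tr(b) * tr(a b) - tr(a) = y*z - x
tr(b a^2 b a) = tr(a) * tr(b a b a) - tr(b a b) = x*z^2 - y*z - x
tr(a^2) = tr(a) * tr(a) - tr(1) = x^2 - 2
tr(b a^2 b) = tr(b) * tr(a^2 b) - tr(a^2) = x*y*z - x^2 - y^2 + 2
tr(a b a^2 b a) = tr(a) * tr(b a^2 b a) - tr(b a^2 b) = x^2*z^2 - 2*x*y*z + y^2 - 2
tr(a^3 b a^2 b) = tr(a) * tr(a b a^2 b a) - tr(a b a^2 b) = x^3*z^2 - 2*x^2*y*z + x*y^2 - x*z^2 + y*z - x
tr(b^-1 a^3 b a^2) = tr(a^3 b a^2) * tr(b) - tr(a^3 b a^2 b) = x^4*y*z - x^3*y^2 - x^3*z^2 - x^2*y*z + x*y^2 + x*z^2 + x

x^4*y*z - x^3*y^2 - x^3*z^2 - x^2*y*z + x*y^2 + x*z^2 + x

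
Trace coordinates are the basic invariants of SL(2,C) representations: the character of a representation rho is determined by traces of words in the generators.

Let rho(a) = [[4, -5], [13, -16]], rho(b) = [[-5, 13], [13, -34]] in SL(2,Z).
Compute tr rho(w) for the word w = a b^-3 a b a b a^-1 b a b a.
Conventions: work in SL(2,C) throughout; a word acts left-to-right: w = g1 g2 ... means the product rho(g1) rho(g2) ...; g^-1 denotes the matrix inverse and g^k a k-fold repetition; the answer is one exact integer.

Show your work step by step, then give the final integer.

-117784740179962626

rho(a) = [[4, -5], [13, -16]]
... * rho(b^-1) = [[-34, -13], [-13, -5]]  ->  [[-71, -27], [-234, -89]]
... * rho(b^-1) = [[-34, -13], [-13, -5]]  ->  [[2765, 1058], [9113, 3487]]
... * rho(b^-1) = [[-34, -13], [-13, -5]]  ->  [[-107764, -41235], [-355173, -135904]]
... * rho(a) = [[4, -5], [13, -16]]  ->  [[-967111, 1198580], [-3187444, 3950329]]
... * rho(b) = [[-5, 13], [13, -34]]  ->  [[20417095, -53324163], [67291497, -175747958]]
... * rho(a) = [[4, -5], [13, -16]]  ->  [[-611545739, 751101133], [-2015557466, 2475509843]]
... * rho(b) = [[-5, 13], [13, -34]]  ->  [[12822043424, -33487533129], [42259415289, -110369581720]]
... * rho(a^-1) = [[-16, 5], [-13, 4]]  ->  [[230185235893, -69839915396], [758653917736, -230181250435]]
... * rho(b) = [[-5, 13], [13, -34]]  ->  [[-2058845079613, 5366965190073], [-6785625844335, 17688663445358]]
... * rho(a) = [[4, -5], [13, -16]]  ->  [[61535167152497, -75577217643103], [202810121412314, -249090485904053]]
... * rho(b) = [[-5, 13], [13, -34]]  ->  [[-1290179665122824, 3369582572847963], [-4252226923814259, 11105608099097884]]
... * rho(a) = [[4, -5], [13, -16]]  ->  [[38643854786532223, -47462422839953288], [127363997593015456, -156428594966494849]]
tr = 38643854786532223 + -156428594966494849 = -117784740179962626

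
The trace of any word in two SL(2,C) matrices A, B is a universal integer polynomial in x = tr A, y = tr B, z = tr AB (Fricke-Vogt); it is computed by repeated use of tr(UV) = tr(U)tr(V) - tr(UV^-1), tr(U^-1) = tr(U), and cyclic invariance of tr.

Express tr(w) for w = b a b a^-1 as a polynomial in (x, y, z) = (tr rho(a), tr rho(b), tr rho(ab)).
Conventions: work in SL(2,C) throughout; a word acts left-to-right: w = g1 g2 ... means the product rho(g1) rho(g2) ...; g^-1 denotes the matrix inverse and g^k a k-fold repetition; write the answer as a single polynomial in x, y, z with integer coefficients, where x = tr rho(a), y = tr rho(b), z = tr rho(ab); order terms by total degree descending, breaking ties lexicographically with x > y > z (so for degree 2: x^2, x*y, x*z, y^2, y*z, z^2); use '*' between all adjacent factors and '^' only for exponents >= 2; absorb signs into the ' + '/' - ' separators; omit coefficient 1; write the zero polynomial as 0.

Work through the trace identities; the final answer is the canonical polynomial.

use: trace(b a b) = trace(b)*trace(a b) - trace(a) = y*z - x
use: trace(b a b a) = trace(b a)*trace(b a) - trace(1)   [split at repeated b] = z^2 - 2
use: trace(b a b a^-1) = trace(b a b)*trace(a) - trace(b a b a) = x*y*z - x^2 - z^2 + 2

x*y*z - x^2 - z^2 + 2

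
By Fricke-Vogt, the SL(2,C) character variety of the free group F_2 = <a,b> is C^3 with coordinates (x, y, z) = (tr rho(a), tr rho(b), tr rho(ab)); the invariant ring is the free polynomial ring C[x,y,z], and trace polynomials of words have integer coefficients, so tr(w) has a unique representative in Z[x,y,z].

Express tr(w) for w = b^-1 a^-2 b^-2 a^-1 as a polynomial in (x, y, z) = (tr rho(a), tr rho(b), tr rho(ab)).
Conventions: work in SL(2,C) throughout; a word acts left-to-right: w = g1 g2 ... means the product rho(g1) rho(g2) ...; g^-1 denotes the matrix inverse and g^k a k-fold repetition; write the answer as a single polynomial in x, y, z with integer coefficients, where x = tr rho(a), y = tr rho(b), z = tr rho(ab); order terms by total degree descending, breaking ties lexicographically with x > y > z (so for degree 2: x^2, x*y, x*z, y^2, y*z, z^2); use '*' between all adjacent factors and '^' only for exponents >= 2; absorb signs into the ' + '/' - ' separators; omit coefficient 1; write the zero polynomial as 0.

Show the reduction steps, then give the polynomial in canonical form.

x*y*z^2 - x^2*z - y^2*z + z

tr(a^-1) = tr(a) = x
apply: tr(a^-2) = tr(a^-1)*tr(a) - tr(1) = x^2 - 2
apply: tr(b a^-1) = tr(b)*tr(a) - tr(b a) = x*y - z
use: tr(a^-2 b) = tr(b a^-1)*tr(a) - tr(b) = x^2*y - x*z - y
tr(b^-1 a^-2) = tr(a^-2)*tr(b) - tr(a^-2 b) = x*z - y
use: tr(b^-1 a^-2 b^-1) = tr(b^-1 a^-2)*tr(b) - tr(b^-1 a^-2 b) = x*y*z - x^2 - y^2 + 2
tr(a b a b) = tr(a b)*tr(a b) - tr(1) = z^2 - 2
use: tr(b a b^-1 a) = tr(a b a)*tr(b) - tr(a b a b) = x*y*z - y^2 - z^2 + 2
use: tr(a b^-1 a^-1 b) = tr(b a b^-1)*tr(a) - tr(b a b^-1 a) = -x*y*z + x^2 + y^2 + z^2 - 2
use: tr(a^-1 b^-1 a b^-1) = tr(a b^-1 a^-1)*tr(b) - tr(a b^-1 a^-1 b) = x*y*z - x^2 - z^2 + 2
use: tr(b^-1 a b^-1) = tr(a b^-1)*tr(b) - tr(a) = x*y^2 - y*z - x
tr(b^-1 a^-2 b^-1 a) = tr(a^-1 b^-1 a b^-1)*tr(a) - tr(a^-1 b^-1 a b^-1 a) = x^2*y*z - x^3 - x*y^2 - x*z^2 + y*z + 3*x
apply: tr(a^-1 b^-1 a^-2 b^-1) = tr(b^-1 a^-2 b^-1)*tr(a) - tr(b^-1 a^-2 b^-1 a) = x*z^2 - y*z - x
use: tr(a^-3) = tr(a^-2)*tr(a) - tr(a^-1) = x^3 - 3*x
use: tr(a^-3 b) = tr(a^-2 b)*tr(a) - tr(a^-2 b a) = x^3*y - x^2*z - 2*x*y + z
apply: tr(a^-1 b^-1 a^-2) = tr(a^-3)*tr(b) - tr(a^-3 b) = x^2*z - x*y - z
tr(b^-1 a^-2 b^-2 a^-1) = tr(a^-1 b^-1 a^-2 b^-1)*tr(b) - tr(a^-1 b^-1 a^-2) = x*y*z^2 - x^2*z - y^2*z + z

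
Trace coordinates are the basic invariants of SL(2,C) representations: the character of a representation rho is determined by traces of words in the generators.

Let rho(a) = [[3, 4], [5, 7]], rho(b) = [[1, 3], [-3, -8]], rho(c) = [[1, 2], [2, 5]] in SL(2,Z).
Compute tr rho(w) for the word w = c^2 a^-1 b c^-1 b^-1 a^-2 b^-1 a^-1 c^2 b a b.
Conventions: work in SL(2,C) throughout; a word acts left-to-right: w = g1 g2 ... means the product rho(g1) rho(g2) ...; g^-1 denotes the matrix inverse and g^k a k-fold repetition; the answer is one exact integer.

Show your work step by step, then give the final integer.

rho(c) = [[1, 2], [2, 5]]
... * rho(c) = [[1, 2], [2, 5]]  ->  [[5, 12], [12, 29]]
... * rho(a^-1) = [[7, -4], [-5, 3]]  ->  [[-25, 16], [-61, 39]]
... * rho(b) = [[1, 3], [-3, -8]]  ->  [[-73, -203], [-178, -495]]
... * rho(c^-1) = [[5, -2], [-2, 1]]  ->  [[41, -57], [100, -139]]
... * rho(b^-1) = [[-8, -3], [3, 1]]  ->  [[-499, -180], [-1217, -439]]
... * rho(a^-1) = [[7, -4], [-5, 3]]  ->  [[-2593, 1456], [-6324, 3551]]
... * rho(a^-1) = [[7, -4], [-5, 3]]  ->  [[-25431, 14740], [-62023, 35949]]
... * rho(b^-1) = [[-8, -3], [3, 1]]  ->  [[247668, 91033], [604031, 222018]]
... * rho(a^-1) = [[7, -4], [-5, 3]]  ->  [[1278511, -717573], [3118127, -1750070]]
... * rho(c) = [[1, 2], [2, 5]]  ->  [[-156635, -1030843], [-382013, -2514096]]
... * rho(c) = [[1, 2], [2, 5]]  ->  [[-2218321, -5467485], [-5410205, -13334506]]
... * rho(b) = [[1, 3], [-3, -8]]  ->  [[14184134, 37084917], [34593313, 90445433]]
... * rho(a) = [[3, 4], [5, 7]]  ->  [[227976987, 316330955], [556007104, 771491283]]
... * rho(b) = [[1, 3], [-3, -8]]  ->  [[-721015878, -1846716679], [-1758466745, -4503908952]]
tr = -721015878 + -4503908952 = -5224924830

-5224924830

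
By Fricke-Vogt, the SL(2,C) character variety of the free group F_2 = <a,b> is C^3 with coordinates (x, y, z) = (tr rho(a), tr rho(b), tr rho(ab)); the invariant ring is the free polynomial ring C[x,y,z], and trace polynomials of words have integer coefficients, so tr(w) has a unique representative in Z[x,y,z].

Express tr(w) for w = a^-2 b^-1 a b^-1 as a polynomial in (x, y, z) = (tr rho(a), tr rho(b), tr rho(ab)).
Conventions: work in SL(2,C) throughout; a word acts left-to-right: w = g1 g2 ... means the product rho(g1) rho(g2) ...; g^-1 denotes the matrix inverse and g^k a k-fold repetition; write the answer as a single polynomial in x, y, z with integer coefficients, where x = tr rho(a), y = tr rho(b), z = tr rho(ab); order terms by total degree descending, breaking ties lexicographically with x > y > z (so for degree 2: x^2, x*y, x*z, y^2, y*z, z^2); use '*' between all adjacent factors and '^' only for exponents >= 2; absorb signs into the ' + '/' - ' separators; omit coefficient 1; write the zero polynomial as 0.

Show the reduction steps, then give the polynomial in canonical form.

reduce: tr(a^-1) = tr(a) = x
reduce: tr(a^-1 b) = tr(b) tr(a) - tr(b a)   [inverse elimination on a] = x*y - z
tr(b^-1 a^-1) = tr(a^-1) tr(b) - tr(a^-1 b)   [inverse elimination on b] = z
tr(b a b) = tr(b) tr(a b) - tr(a)   [square of b] = y*z - x
tr(b a b a) = tr(b a) tr(b a) - tr(1)   [split at a repeated b] = z^2 - 2
tr(a^-1 b a b) = tr(b a b) tr(a) - tr(b a b a)   [inverse elimination on a] = x*y*z - x^2 - z^2 + 2
so tr(a^-2 b a b) = tr(a^-1 b a b) tr(a) - tr(a^-1 b a b a)   [inverse elimination on a] = x^2*y*z - x^3 - x*z^2 - y*z + 3*x
tr(a b^-1 a^-2 b) = tr(a^-2 b a) tr(b) - tr(a^-2 b a b)   [inverse elimination on b] = -x^2*y*z + x^3 + x*y^2 + x*z^2 - 3*x
tr(a^-2 b^-1 a b^-1) = tr(a b^-1 a^-2) tr(b) - tr(a b^-1 a^-2 b)   [inverse elimination on b] = x^2*y*z - x^3 - x*y^2 - x*z^2 + y*z + 3*x

x^2*y*z - x^3 - x*y^2 - x*z^2 + y*z + 3*x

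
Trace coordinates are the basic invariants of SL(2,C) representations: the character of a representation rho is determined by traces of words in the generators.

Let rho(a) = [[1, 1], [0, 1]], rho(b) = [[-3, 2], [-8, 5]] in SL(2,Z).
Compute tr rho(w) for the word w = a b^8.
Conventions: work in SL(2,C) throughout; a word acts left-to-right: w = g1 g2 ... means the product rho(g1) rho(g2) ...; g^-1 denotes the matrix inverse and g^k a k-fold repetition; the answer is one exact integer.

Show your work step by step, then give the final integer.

-62

rho(a) = [[1, 1], [0, 1]]
... * rho(b) = [[-3, 2], [-8, 5]]  ->  [[-11, 7], [-8, 5]]
... * rho(b) = [[-3, 2], [-8, 5]]  ->  [[-23, 13], [-16, 9]]
... * rho(b) = [[-3, 2], [-8, 5]]  ->  [[-35, 19], [-24, 13]]
... * rho(b) = [[-3, 2], [-8, 5]]  ->  [[-47, 25], [-32, 17]]
... * rho(b) = [[-3, 2], [-8, 5]]  ->  [[-59, 31], [-40, 21]]
... * rho(b) = [[-3, 2], [-8, 5]]  ->  [[-71, 37], [-48, 25]]
... * rho(b) = [[-3, 2], [-8, 5]]  ->  [[-83, 43], [-56, 29]]
... * rho(b) = [[-3, 2], [-8, 5]]  ->  [[-95, 49], [-64, 33]]
tr = -95 + 33 = -62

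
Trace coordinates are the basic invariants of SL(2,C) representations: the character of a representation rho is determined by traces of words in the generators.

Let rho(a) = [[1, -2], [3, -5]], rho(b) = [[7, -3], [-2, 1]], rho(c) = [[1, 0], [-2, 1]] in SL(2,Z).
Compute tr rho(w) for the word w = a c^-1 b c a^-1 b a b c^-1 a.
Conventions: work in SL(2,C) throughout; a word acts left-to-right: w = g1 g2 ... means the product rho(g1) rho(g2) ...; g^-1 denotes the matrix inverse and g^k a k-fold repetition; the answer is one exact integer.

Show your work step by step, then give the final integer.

rho(a) = [[1, -2], [3, -5]]
... * rho(c^-1) = [[1, 0], [2, 1]]  ->  [[-3, -2], [-7, -5]]
... * rho(b) = [[7, -3], [-2, 1]]  ->  [[-17, 7], [-39, 16]]
... * rho(c) = [[1, 0], [-2, 1]]  ->  [[-31, 7], [-71, 16]]
... * rho(a^-1) = [[-5, 2], [-3, 1]]  ->  [[134, -55], [307, -126]]
... * rho(b) = [[7, -3], [-2, 1]]  ->  [[1048, -457], [2401, -1047]]
... * rho(a) = [[1, -2], [3, -5]]  ->  [[-323, 189], [-740, 433]]
... * rho(b) = [[7, -3], [-2, 1]]  ->  [[-2639, 1158], [-6046, 2653]]
... * rho(c^-1) = [[1, 0], [2, 1]]  ->  [[-323, 1158], [-740, 2653]]
... * rho(a) = [[1, -2], [3, -5]]  ->  [[3151, -5144], [7219, -11785]]
tr = 3151 + -11785 = -8634

-8634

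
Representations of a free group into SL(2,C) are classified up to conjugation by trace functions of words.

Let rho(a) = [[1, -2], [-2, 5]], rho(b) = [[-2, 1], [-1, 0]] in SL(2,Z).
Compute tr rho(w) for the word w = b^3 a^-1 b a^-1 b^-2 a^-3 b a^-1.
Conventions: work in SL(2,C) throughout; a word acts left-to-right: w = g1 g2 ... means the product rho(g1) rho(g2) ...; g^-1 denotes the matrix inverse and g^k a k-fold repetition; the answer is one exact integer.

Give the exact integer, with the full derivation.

139110

rho(b) = [[-2, 1], [-1, 0]]
... * rho(b) = [[-2, 1], [-1, 0]]  ->  [[3, -2], [2, -1]]
... * rho(b) = [[-2, 1], [-1, 0]]  ->  [[-4, 3], [-3, 2]]
... * rho(a^-1) = [[5, 2], [2, 1]]  ->  [[-14, -5], [-11, -4]]
... * rho(b) = [[-2, 1], [-1, 0]]  ->  [[33, -14], [26, -11]]
... * rho(a^-1) = [[5, 2], [2, 1]]  ->  [[137, 52], [108, 41]]
... * rho(b^-1) = [[0, -1], [1, -2]]  ->  [[52, -241], [41, -190]]
... * rho(b^-1) = [[0, -1], [1, -2]]  ->  [[-241, 430], [-190, 339]]
... * rho(a^-1) = [[5, 2], [2, 1]]  ->  [[-345, -52], [-272, -41]]
... * rho(a^-1) = [[5, 2], [2, 1]]  ->  [[-1829, -742], [-1442, -585]]
... * rho(a^-1) = [[5, 2], [2, 1]]  ->  [[-10629, -4400], [-8380, -3469]]
... * rho(b) = [[-2, 1], [-1, 0]]  ->  [[25658, -10629], [20229, -8380]]
... * rho(a^-1) = [[5, 2], [2, 1]]  ->  [[107032, 40687], [84385, 32078]]
tr = 107032 + 32078 = 139110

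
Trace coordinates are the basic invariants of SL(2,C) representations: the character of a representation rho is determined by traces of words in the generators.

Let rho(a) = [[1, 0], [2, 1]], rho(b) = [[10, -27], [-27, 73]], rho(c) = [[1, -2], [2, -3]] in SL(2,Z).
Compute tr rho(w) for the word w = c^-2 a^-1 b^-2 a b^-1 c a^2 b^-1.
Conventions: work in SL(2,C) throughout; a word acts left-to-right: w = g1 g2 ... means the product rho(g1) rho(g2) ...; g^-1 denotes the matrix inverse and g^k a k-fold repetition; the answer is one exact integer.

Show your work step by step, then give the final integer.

rho(c^-1) = [[-3, 2], [-2, 1]]
... * rho(c^-1) = [[-3, 2], [-2, 1]]  ->  [[5, -4], [4, -3]]
... * rho(a^-1) = [[1, 0], [-2, 1]]  ->  [[13, -4], [10, -3]]
... * rho(b^-1) = [[73, 27], [27, 10]]  ->  [[841, 311], [649, 240]]
... * rho(b^-1) = [[73, 27], [27, 10]]  ->  [[69790, 25817], [53857, 19923]]
... * rho(a) = [[1, 0], [2, 1]]  ->  [[121424, 25817], [93703, 19923]]
... * rho(b^-1) = [[73, 27], [27, 10]]  ->  [[9561011, 3536618], [7378240, 2729211]]
... * rho(c) = [[1, -2], [2, -3]]  ->  [[16634247, -29731876], [12836662, -22944113]]
... * rho(a) = [[1, 0], [2, 1]]  ->  [[-42829505, -29731876], [-33051564, -22944113]]
... * rho(a) = [[1, 0], [2, 1]]  ->  [[-102293257, -29731876], [-78939790, -22944113]]
... * rho(b^-1) = [[73, 27], [27, 10]]  ->  [[-8270168413, -3059236699], [-6382095721, -2360815460]]
tr = -8270168413 + -2360815460 = -10630983873

-10630983873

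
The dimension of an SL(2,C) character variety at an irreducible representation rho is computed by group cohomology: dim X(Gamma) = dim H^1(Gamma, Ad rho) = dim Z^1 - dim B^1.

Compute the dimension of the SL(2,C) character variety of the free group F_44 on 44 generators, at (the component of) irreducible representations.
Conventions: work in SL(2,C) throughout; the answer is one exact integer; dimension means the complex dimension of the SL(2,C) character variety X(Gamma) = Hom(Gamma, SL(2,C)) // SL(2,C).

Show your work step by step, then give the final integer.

129

Gamma = F_44 has 44 generators and no relators.
A cocycle picks one sl_2 vector per generator freely, giving dim Z^1 = 3*44 = 132.
At an irreducible rho the centralizer of the image in sl_2 is 0, so the coboundary map sl_2 -> Z^1 is injective: dim B^1 = 3.
dim H^1 = 132 - 3 = 129, which is dim X.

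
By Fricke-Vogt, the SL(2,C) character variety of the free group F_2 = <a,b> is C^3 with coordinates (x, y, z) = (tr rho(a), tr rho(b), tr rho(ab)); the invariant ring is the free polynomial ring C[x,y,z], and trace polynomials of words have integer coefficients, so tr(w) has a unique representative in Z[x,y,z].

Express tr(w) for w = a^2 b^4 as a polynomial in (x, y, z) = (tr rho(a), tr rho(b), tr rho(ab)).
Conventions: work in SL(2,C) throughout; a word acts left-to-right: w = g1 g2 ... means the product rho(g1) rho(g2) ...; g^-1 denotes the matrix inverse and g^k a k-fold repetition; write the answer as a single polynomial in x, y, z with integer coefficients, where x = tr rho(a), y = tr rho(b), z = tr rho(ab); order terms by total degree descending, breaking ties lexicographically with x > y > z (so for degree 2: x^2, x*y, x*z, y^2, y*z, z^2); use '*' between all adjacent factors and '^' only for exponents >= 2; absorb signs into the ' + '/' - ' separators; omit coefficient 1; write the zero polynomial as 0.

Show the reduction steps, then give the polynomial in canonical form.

x*y^3*z - x^2*y^2 - y^4 - 2*x*y*z + x^2 + 4*y^2 - 2

trace(a^2 b) = trace(a) * trace(b a) - trace(b) = x*z - y
next, trace(a^2) = trace(a) * trace(a) - trace(1) = x^2 - 2
trace(b a^2 b) = trace(b) * trace(a^2 b) - trace(a^2) = x*y*z - x^2 - y^2 + 2
trace(b^2 a^2 b) = trace(b) * trace(b a^2 b) - trace(b a^2) = x*y^2*z - x^2*y - y^3 - x*z + 3*y
and trace(a^2 b^4) = trace(b) * trace(b^2 a^2 b) - trace(b^2 a^2) = x*y^3*z - x^2*y^2 - y^4 - 2*x*y*z + x^2 + 4*y^2 - 2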